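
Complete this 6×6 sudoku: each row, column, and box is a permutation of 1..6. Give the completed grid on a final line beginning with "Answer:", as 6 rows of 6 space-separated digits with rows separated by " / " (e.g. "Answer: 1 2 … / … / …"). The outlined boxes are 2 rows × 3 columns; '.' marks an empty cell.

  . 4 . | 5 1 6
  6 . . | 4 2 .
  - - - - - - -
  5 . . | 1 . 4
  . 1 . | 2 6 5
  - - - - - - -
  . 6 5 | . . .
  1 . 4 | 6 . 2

Step 1. [r4c3∈{3}] r4c3 has the single candidate 3, so r4c3=3.
Step 2. [r5c4∈{3}] nothing but 3 survives at r5c4 ⇒ r5c4=3.
Step 3. [r1c3∈{2}] nothing but 2 survives at r1c3 ⇒ r1c3=2.
Step 4. [r6c2∈{3}] nothing but 3 survives at r6c2 ⇒ r6c2=3.
Step 5. [r1c1∈{3}] r1c1 is down to just 3 ⇒ r1c1=3.
Step 6. [r2c6∈{3}] r2c6 has the single candidate 3 ⇒ r2c6=3.
Step 7. [r4c1∈{4}] r4c1 is down to just 4 ⇒ r4c1=4.
Step 8. [r2c2∈{5}] r2c2 has the single candidate 5, so r2c2=5.
Step 9. [r5c1∈{2}] only 2 remains possible at r5c1. So r5c1=2.
Step 10. [r2c3∈{1}] r2c3's peers cover all but 1 ⇒ r2c3=1.
Step 11. [r3c3∈{6}] r3c3's peers cover all but 6. So r3c3=6.
Step 12. [r5c6∈{1}] nothing but 1 survives at r5c6 ⇒ r5c6=1.
Step 13. [r5c5∈{4}] nothing but 4 survives at r5c5, so r5c5=4.
Step 14. [r6c5∈{5}] r6c5 has the single candidate 5, so r6c5=5.
Step 15. [r3c2∈{2}] r3c2 is down to just 2 ⇒ r3c2=2.
Step 16. [r3c5∈{3}] r3c5 has the single candidate 3, so r3c5=3.

Answer: 3 4 2 5 1 6 / 6 5 1 4 2 3 / 5 2 6 1 3 4 / 4 1 3 2 6 5 / 2 6 5 3 4 1 / 1 3 4 6 5 2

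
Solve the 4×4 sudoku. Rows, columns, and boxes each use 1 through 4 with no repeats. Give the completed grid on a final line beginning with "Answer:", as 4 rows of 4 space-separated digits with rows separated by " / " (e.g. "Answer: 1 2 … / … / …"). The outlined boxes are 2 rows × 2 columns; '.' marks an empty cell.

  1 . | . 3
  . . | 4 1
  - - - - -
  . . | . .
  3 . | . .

Step 1. [r3c1∈{2,4}] across col 1, 4 lands solely at r3c1. So r3c1=4.
Step 2. [r3c4∈{2}] r3c4 has the single candidate 2, so r3c4=2.
Step 3. [r4c2∈{1,2}] row 4 places 2 nowhere but r4c2 ⇒ r4c2=2.
Step 4. [r4c3∈{1}] only 1 remains possible at r4c3 ⇒ r4c3=1.
Step 5. [r2c2∈{3}] nothing but 3 survives at r2c2, so r2c2=3.
Step 6. [r3c2∈{1}] r3c2 has the single candidate 1. So r3c2=1.
Step 7. [r2c1∈{2}] r2c1 is down to just 2 ⇒ r2c1=2.
Step 8. [r1c3∈{2}] only 2 remains possible at r1c3, so r1c3=2.
Step 9. [r3c3∈{3}] r3c3 is down to just 3, so r3c3=3.
Step 10. [r4c4∈{4}] r4c4 has the single candidate 4, so r4c4=4.
Step 11. [r1c2∈{4}] only 4 remains possible at r1c2. So r1c2=4.

Answer: 1 4 2 3 / 2 3 4 1 / 4 1 3 2 / 3 2 1 4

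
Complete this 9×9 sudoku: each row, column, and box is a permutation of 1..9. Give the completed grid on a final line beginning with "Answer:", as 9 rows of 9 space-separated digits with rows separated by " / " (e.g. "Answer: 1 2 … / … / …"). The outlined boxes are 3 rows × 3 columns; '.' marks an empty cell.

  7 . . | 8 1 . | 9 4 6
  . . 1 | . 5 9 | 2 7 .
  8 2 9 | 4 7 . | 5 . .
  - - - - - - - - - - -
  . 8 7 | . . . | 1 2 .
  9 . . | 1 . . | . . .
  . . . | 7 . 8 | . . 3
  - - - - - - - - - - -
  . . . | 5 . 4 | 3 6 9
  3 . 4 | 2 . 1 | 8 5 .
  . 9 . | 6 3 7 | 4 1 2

Step 1. [r6c7∈{6}] nothing but 6 survives at r6c7 ⇒ r6c7=6.
Step 2. [r5c3∈{2,3,5,6}] across col 3, 6 lands solely at r5c3. So r5c3=6.
Step 3. [r5c2∈{3,4,5}] 3 has one home in box 4: r5c2. So r5c2=3.
Step 4. [r2c4∈{3}] only 3 remains possible at r2c4. So r2c4=3.
Step 5. [r4c5∈{4,6,9}] col 5 places 6 nowhere but r4c5 ⇒ r4c5=6.
Step 6. [r9c1∈{5}] r9c1 is down to just 5. So r9c1=5.
Step 7. [r4c1∈{4}] r4c1 is down to just 4. So r4c1=4.
Step 8. [r5c9∈{4,5,7,8}] 4 has one home in col 9: r5c9, so r5c9=4.
Step 9. [r8c2∈{6,7}] in row 8, 6 fits only at r8c2 ⇒ r8c2=6.
Step 10. [r1c2∈{5}] nothing but 5 survives at r1c2. So r1c2=5.
Step 11. [r6c2∈{1}] r6c2's peers cover all but 1 ⇒ r6c2=1.
Step 12. [r6c1∈{2}] r6c1's peers cover all but 2 ⇒ r6c1=2.
Step 13. [r5c6∈{2,5}] r5c6 is the only open cell in row 5 admitting 5 ⇒ r5c6=5.
Step 14. [r4c4∈{9}] only 9 remains possible at r4c4, so r4c4=9.
Step 15. [r9c3∈{8}] r9c3 is down to just 8. So r9c3=8.
Step 16. [r7c3∈{2}] r7c3 is down to just 2, so r7c3=2.
Step 17. [r1c3∈{3}] r1c3's peers cover all but 3 ⇒ r1c3=3.
Step 18. [r3c8∈{3}] r3c8 is down to just 3. So r3c8=3.
Step 19. [r6c3∈{5}] nothing but 5 survives at r6c3, so r6c3=5.
Step 20. [r4c6∈{3}] r4c6's peers cover all but 3 ⇒ r4c6=3.
Step 21. [r8c9∈{7}] r8c9's peers cover all but 7, so r8c9=7.
Step 22. [r7c2∈{7}] nothing but 7 survives at r7c2. So r7c2=7.
Step 23. [r2c9∈{8}] only 8 remains possible at r2c9, so r2c9=8.
Step 24. [r7c5∈{8}] r7c5 is down to just 8, so r7c5=8.
Step 25. [r4c9∈{5}] r4c9 is down to just 5 ⇒ r4c9=5.
Step 26. [r7c1∈{1}] nothing but 1 survives at r7c1, so r7c1=1.
Step 27. [r1c6∈{2}] only 2 remains possible at r1c6. So r1c6=2.
Step 28. [r3c6∈{6}] only 6 remains possible at r3c6. So r3c6=6.
Step 29. [r5c5∈{2}] r5c5 has the single candidate 2 ⇒ r5c5=2.
Step 30. [r3c9∈{1}] r3c9 has the single candidate 1, so r3c9=1.
Step 31. [r5c7∈{7}] r5c7 has the single candidate 7. So r5c7=7.
Step 32. [r6c8∈{9}] nothing but 9 survives at r6c8, so r6c8=9.
Step 33. [r5c8∈{8}] nothing but 8 survives at r5c8. So r5c8=8.
Step 34. [r2c1∈{6}] nothing but 6 survives at r2c1 ⇒ r2c1=6.
Step 35. [r6c5∈{4}] only 4 remains possible at r6c5, so r6c5=4.
Step 36. [r8c5∈{9}] r8c5's peers cover all but 9. So r8c5=9.
Step 37. [r2c2∈{4}] r2c2 has the single candidate 4, so r2c2=4.

Answer: 7 5 3 8 1 2 9 4 6 / 6 4 1 3 5 9 2 7 8 / 8 2 9 4 7 6 5 3 1 / 4 8 7 9 6 3 1 2 5 / 9 3 6 1 2 5 7 8 4 / 2 1 5 7 4 8 6 9 3 / 1 7 2 5 8 4 3 6 9 / 3 6 4 2 9 1 8 5 7 / 5 9 8 6 3 7 4 1 2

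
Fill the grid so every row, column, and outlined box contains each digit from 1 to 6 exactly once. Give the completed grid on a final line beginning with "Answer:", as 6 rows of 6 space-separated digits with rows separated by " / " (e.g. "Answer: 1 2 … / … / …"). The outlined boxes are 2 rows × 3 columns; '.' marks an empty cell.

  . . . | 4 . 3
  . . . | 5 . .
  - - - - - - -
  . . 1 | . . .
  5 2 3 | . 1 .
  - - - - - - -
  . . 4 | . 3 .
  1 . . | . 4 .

Step 1. [r4c4∈{6}] r4c4's peers cover all but 6 ⇒ r4c4=6.
Step 2. [r6c4∈{2}] r6c4's peers cover all but 2. So r6c4=2.
Step 3. [r2c1∈{2,3,4,6}] r2c1 is the only open cell in col 1 admitting 3 ⇒ r2c1=3.
Step 4. [r2c6∈{1,2,6}] r2c6 is the only open cell in box 2 admitting 1, so r2c6=1.
Step 5. [r3c6∈{2,4,5}] in col 6, 2 fits only at r3c6. So r3c6=2.
Step 6. [r5c1∈{2,6}] 2 has one home in row 5: r5c1 ⇒ r5c1=2.
Step 7. [r1c1∈{6}] r1c1 is down to just 6 ⇒ r1c1=6.
Step 8. [r6c3∈{5,6}] col 3 places 6 nowhere but r6c3. So r6c3=6.
Step 9. [r5c2∈{5}] r5c2 is down to just 5 ⇒ r5c2=5.
Step 10. [r2c3∈{2}] only 2 remains possible at r2c3 ⇒ r2c3=2.
Step 11. [r2c2∈{4}] nothing but 4 survives at r2c2. So r2c2=4.
Step 12. [r6c2∈{3}] r6c2 has the single candidate 3, so r6c2=3.
Step 13. [r1c3∈{5}] only 5 remains possible at r1c3 ⇒ r1c3=5.
Step 14. [r4c6∈{4}] r4c6 has the single candidate 4. So r4c6=4.
Step 15. [r1c5∈{2}] only 2 remains possible at r1c5 ⇒ r1c5=2.
Step 16. [r2c5∈{6}] r2c5 is down to just 6 ⇒ r2c5=6.
Step 17. [r3c2∈{6}] only 6 remains possible at r3c2. So r3c2=6.
Step 18. [r6c6∈{5}] nothing but 5 survives at r6c6 ⇒ r6c6=5.
Step 19. [r3c5∈{5}] only 5 remains possible at r3c5, so r3c5=5.
Step 20. [r3c4∈{3}] only 3 remains possible at r3c4, so r3c4=3.
Step 21. [r3c1∈{4}] r3c1 is down to just 4. So r3c1=4.
Step 22. [r1c2∈{1}] r1c2 has the single candidate 1 ⇒ r1c2=1.
Step 23. [r5c6∈{6}] r5c6 has the single candidate 6, so r5c6=6.
Step 24. [r5c4∈{1}] r5c4 is down to just 1, so r5c4=1.

Answer: 6 1 5 4 2 3 / 3 4 2 5 6 1 / 4 6 1 3 5 2 / 5 2 3 6 1 4 / 2 5 4 1 3 6 / 1 3 6 2 4 5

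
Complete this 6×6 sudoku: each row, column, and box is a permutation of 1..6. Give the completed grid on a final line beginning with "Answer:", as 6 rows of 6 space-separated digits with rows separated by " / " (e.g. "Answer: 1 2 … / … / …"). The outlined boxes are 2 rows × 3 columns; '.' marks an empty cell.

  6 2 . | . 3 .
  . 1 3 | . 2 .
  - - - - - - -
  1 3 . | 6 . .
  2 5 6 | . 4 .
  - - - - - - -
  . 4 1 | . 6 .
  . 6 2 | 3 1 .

Step 1. [r2c1∈{4,5}] r2c1 is the only open cell in col 1 admitting 4 ⇒ r2c1=4.
Step 2. [r2c4∈{5}] r2c4 has the single candidate 5, so r2c4=5.
Step 3. [r6c6∈{4,5}] in row 6, 4 fits only at r6c6. So r6c6=4.
Step 4. [r5c6∈{2,5}] 5 has one home in box 6: r5c6 ⇒ r5c6=5.
Step 5. [r1c6∈{1}] r1c6 has the single candidate 1 ⇒ r1c6=1.
Step 6. [r3c6∈{2}] r3c6 is down to just 2. So r3c6=2.
Step 7. [r2c6∈{6}] r2c6 is down to just 6. So r2c6=6.
Step 8. [r1c3∈{5}] r1c3 has the single candidate 5 ⇒ r1c3=5.
Step 9. [r4c4∈{1}] nothing but 1 survives at r4c4, so r4c4=1.
Step 10. [r6c1∈{5}] nothing but 5 survives at r6c1. So r6c1=5.
Step 11. [r4c6∈{3}] r4c6 has the single candidate 3, so r4c6=3.
Step 12. [r5c1∈{3}] nothing but 3 survives at r5c1. So r5c1=3.
Step 13. [r5c4∈{2}] r5c4's peers cover all but 2. So r5c4=2.
Step 14. [r3c3∈{4}] nothing but 4 survives at r3c3, so r3c3=4.
Step 15. [r3c5∈{5}] r3c5 is down to just 5 ⇒ r3c5=5.
Step 16. [r1c4∈{4}] nothing but 4 survives at r1c4, so r1c4=4.

Answer: 6 2 5 4 3 1 / 4 1 3 5 2 6 / 1 3 4 6 5 2 / 2 5 6 1 4 3 / 3 4 1 2 6 5 / 5 6 2 3 1 4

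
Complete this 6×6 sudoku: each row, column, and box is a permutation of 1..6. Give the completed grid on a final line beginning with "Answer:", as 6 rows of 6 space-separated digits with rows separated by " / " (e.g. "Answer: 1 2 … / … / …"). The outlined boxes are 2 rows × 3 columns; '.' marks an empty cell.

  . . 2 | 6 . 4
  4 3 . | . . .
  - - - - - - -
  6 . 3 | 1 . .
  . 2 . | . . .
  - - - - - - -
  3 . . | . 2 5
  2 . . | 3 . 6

Step 1. [r6c5∈{1,4}] 1 has one home in box 6: r6c5, so r6c5=1.
Step 2. [r2c5∈{5}] r2c5 is down to just 5, so r2c5=5.
Step 3. [r3c2∈{4,5}] row 3 places 5 nowhere but r3c2, so r3c2=5.
Step 4. [r4c3∈{1,4}] across box 3, 4 lands solely at r4c3 ⇒ r4c3=4.
Step 5. [r1c2∈{1}] r1c2 has the single candidate 1, so r1c2=1.
Step 6. [r5c2∈{4,6}] r5c2 is the only open cell in col 2 admitting 6, so r5c2=6.
Step 7. [r1c5∈{3}] r1c5 has the single candidate 3 ⇒ r1c5=3.
Step 8. [r3c6∈{2}] r3c6 has the single candidate 2 ⇒ r3c6=2.
Step 9. [r2c3∈{6}] r2c3's peers cover all but 6, so r2c3=6.
Step 10. [r4c1∈{1}] only 1 remains possible at r4c1, so r4c1=1.
Step 11. [r4c4∈{5}] r4c4's peers cover all but 5, so r4c4=5.
Step 12. [r4c6∈{3}] r4c6 is down to just 3, so r4c6=3.
Step 13. [r6c3∈{5}] r6c3 has the single candidate 5, so r6c3=5.
Step 14. [r4c5∈{6}] only 6 remains possible at r4c5 ⇒ r4c5=6.
Step 15. [r5c3∈{1}] r5c3 is down to just 1, so r5c3=1.
Step 16. [r2c4∈{2}] r2c4's peers cover all but 2, so r2c4=2.
Step 17. [r3c5∈{4}] r3c5 is down to just 4, so r3c5=4.
Step 18. [r2c6∈{1}] only 1 remains possible at r2c6 ⇒ r2c6=1.
Step 19. [r1c1∈{5}] nothing but 5 survives at r1c1, so r1c1=5.
Step 20. [r6c2∈{4}] nothing but 4 survives at r6c2 ⇒ r6c2=4.
Step 21. [r5c4∈{4}] r5c4 is down to just 4, so r5c4=4.

Answer: 5 1 2 6 3 4 / 4 3 6 2 5 1 / 6 5 3 1 4 2 / 1 2 4 5 6 3 / 3 6 1 4 2 5 / 2 4 5 3 1 6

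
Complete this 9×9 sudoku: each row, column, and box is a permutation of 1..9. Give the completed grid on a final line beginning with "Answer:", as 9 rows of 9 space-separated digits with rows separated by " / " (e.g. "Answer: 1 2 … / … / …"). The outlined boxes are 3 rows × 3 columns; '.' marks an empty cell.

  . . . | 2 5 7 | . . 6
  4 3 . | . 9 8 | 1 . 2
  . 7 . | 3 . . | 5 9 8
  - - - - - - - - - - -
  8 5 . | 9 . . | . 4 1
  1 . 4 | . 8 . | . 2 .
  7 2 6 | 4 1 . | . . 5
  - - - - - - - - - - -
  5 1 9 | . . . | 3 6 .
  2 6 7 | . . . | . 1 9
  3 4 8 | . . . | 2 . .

Step 1. [r6c6∈{3}] r6c6 is down to just 3 ⇒ r6c6=3.
Step 2. [r9c9∈{7}] r9c9's peers cover all but 7. So r9c9=7.
Step 3. [r9c5∈{6}] r9c5 has the single candidate 6, so r9c5=6.
Step 4. [r3c6∈{1,4,6}] r3c6 is the only open cell in box 2 admitting 1. So r3c6=1.
Step 5. [r8c7∈{4,8}] across box 9, 8 lands solely at r8c7 ⇒ r8c7=8.
Step 6. [r8c4∈{5}] r8c4's peers cover all but 5. So r8c4=5.
Step 7. [r8c6∈{4}] r8c6 is down to just 4 ⇒ r8c6=4.
Step 8. [r5c2∈{9}] r5c2 is down to just 9. So r5c2=9.
Step 9. [r7c6∈{2}] r7c6 is down to just 2 ⇒ r7c6=2.
Step 10. [r4c6∈{6}] r4c6 has the single candidate 6, so r4c6=6.
Step 11. [r5c4∈{7}] r5c4's peers cover all but 7. So r5c4=7.
Step 12. [r6c7∈{9}] r6c7 has the single candidate 9, so r6c7=9.
Step 13. [r1c2∈{8}] nothing but 8 survives at r1c2. So r1c2=8.
Step 14. [r7c4∈{8}] r7c4 has the single candidate 8 ⇒ r7c4=8.
Step 15. [r2c8∈{7}] r2c8 has the single candidate 7 ⇒ r2c8=7.
Step 16. [r5c7∈{6}] r5c7 has the single candidate 6. So r5c7=6.
Step 17. [r9c6∈{9}] r9c6 is down to just 9 ⇒ r9c6=9.
Step 18. [r1c3∈{1}] nothing but 1 survives at r1c3 ⇒ r1c3=1.
Step 19. [r4c7∈{7}] nothing but 7 survives at r4c7 ⇒ r4c7=7.
Step 20. [r2c4∈{6}] only 6 remains possible at r2c4 ⇒ r2c4=6.
Step 21. [r5c6∈{5}] only 5 remains possible at r5c6. So r5c6=5.
Step 22. [r2c3∈{5}] r2c3's peers cover all but 5, so r2c3=5.
Step 23. [r3c1∈{6}] r3c1 has the single candidate 6. So r3c1=6.
Step 24. [r7c9∈{4}] only 4 remains possible at r7c9, so r7c9=4.
Step 25. [r5c9∈{3}] only 3 remains possible at r5c9. So r5c9=3.
Step 26. [r3c3∈{2}] r3c3's peers cover all but 2. So r3c3=2.
Step 27. [r4c3∈{3}] r4c3's peers cover all but 3. So r4c3=3.
Step 28. [r9c4∈{1}] r9c4 has the single candidate 1 ⇒ r9c4=1.
Step 29. [r6c8∈{8}] r6c8's peers cover all but 8. So r6c8=8.
Step 30. [r1c1∈{9}] nothing but 9 survives at r1c1 ⇒ r1c1=9.
Step 31. [r8c5∈{3}] r8c5 is down to just 3, so r8c5=3.
Step 32. [r1c8∈{3}] r1c8 has the single candidate 3, so r1c8=3.
Step 33. [r9c8∈{5}] r9c8 is down to just 5. So r9c8=5.
Step 34. [r4c5∈{2}] r4c5 has the single candidate 2 ⇒ r4c5=2.
Step 35. [r3c5∈{4}] only 4 remains possible at r3c5 ⇒ r3c5=4.
Step 36. [r1c7∈{4}] nothing but 4 survives at r1c7. So r1c7=4.
Step 37. [r7c5∈{7}] r7c5 has the single candidate 7 ⇒ r7c5=7.

Answer: 9 8 1 2 5 7 4 3 6 / 4 3 5 6 9 8 1 7 2 / 6 7 2 3 4 1 5 9 8 / 8 5 3 9 2 6 7 4 1 / 1 9 4 7 8 5 6 2 3 / 7 2 6 4 1 3 9 8 5 / 5 1 9 8 7 2 3 6 4 / 2 6 7 5 3 4 8 1 9 / 3 4 8 1 6 9 2 5 7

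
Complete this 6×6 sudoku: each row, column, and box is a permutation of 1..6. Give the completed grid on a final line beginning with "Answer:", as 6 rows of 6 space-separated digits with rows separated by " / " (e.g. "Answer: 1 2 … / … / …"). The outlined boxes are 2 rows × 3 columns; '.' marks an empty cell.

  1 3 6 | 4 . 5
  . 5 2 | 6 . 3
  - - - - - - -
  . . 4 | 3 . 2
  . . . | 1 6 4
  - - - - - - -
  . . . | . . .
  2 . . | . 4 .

Step 1. [r6c3∈{1,3,5}] in row 6, 3 fits only at r6c3. So r6c3=3.
Step 2. [r5c3∈{1,5}] r5c3 is the only open cell in col 3 admitting 1. So r5c3=1.
Step 3. [r5c1∈{4,5,6}] across box 5, 5 lands solely at r5c1. So r5c1=5.
Step 4. [r6c2∈{6}] r6c2's peers cover all but 6 ⇒ r6c2=6.
Step 5. [r1c5∈{2}] r1c5 has the single candidate 2 ⇒ r1c5=2.
Step 6. [r6c6∈{1}] r6c6 has the single candidate 1 ⇒ r6c6=1.
Step 7. [r4c1∈{3}] r4c1 is down to just 3, so r4c1=3.
Step 8. [r2c5∈{1}] r2c5 has the single candidate 1, so r2c5=1.
Step 9. [r3c1∈{6}] only 6 remains possible at r3c1, so r3c1=6.
Step 10. [r4c2∈{2}] r4c2 has the single candidate 2 ⇒ r4c2=2.
Step 11. [r4c3∈{5}] r4c3's peers cover all but 5, so r4c3=5.
Step 12. [r3c2∈{1}] r3c2 has the single candidate 1 ⇒ r3c2=1.
Step 13. [r5c2∈{4}] r5c2's peers cover all but 4 ⇒ r5c2=4.
Step 14. [r3c5∈{5}] r3c5's peers cover all but 5 ⇒ r3c5=5.
Step 15. [r5c6∈{6}] nothing but 6 survives at r5c6, so r5c6=6.
Step 16. [r5c4∈{2}] r5c4 has the single candidate 2 ⇒ r5c4=2.
Step 17. [r5c5∈{3}] r5c5 has the single candidate 3, so r5c5=3.
Step 18. [r2c1∈{4}] r2c1 is down to just 4, so r2c1=4.
Step 19. [r6c4∈{5}] r6c4 has the single candidate 5 ⇒ r6c4=5.

Answer: 1 3 6 4 2 5 / 4 5 2 6 1 3 / 6 1 4 3 5 2 / 3 2 5 1 6 4 / 5 4 1 2 3 6 / 2 6 3 5 4 1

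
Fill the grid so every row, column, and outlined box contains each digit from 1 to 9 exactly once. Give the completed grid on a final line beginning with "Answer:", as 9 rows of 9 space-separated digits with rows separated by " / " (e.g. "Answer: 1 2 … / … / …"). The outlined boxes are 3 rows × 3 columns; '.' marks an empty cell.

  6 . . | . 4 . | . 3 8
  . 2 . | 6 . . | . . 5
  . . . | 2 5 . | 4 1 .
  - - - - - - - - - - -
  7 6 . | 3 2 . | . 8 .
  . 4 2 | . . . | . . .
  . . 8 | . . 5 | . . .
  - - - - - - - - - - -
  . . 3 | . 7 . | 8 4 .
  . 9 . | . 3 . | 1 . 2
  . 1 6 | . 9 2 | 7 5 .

Step 1. [r2c7∈{9}] r2c7's peers cover all but 9 ⇒ r2c7=9.
Step 2. [r8c3∈{4,5,7}] r8c3 is the only open cell in row 8 admitting 7 ⇒ r8c3=7.
Step 3. [r6c2∈{3}] r6c2 is down to just 3 ⇒ r6c2=3.
Step 4. [r7c2∈{5}] only 5 remains possible at r7c2. So r7c2=5.
Step 5. [r3c3∈{9}] r3c3 has the single candidate 9. So r3c3=9.
Step 6. [r3c2∈{7,8}] across col 2, 8 lands solely at r3c2. So r3c2=8.
Step 7. [r7c9∈{6,9}] r7c9 is the only open cell in row 7 admitting 9 ⇒ r7c9=9.
Step 8. [r4c6∈{1,4,9}] 9 has one home in row 4: r4c6 ⇒ r4c6=9.
Step 9. [r6c4∈{1,4,7}] box 5 places 4 nowhere but r6c4, so r6c4=4.
Step 10. [r9c4∈{8}] nothing but 8 survives at r9c4. So r9c4=8.
Step 11. [r6c8∈{2,6,7,9}] col 8 places 2 nowhere but r6c8. So r6c8=2.
Step 12. [r6c7∈{6}] r6c7 is down to just 6 ⇒ r6c7=6.
Step 13. [r6c5∈{1}] r6c5's peers cover all but 1 ⇒ r6c5=1.
Step 14. [r5c4∈{7}] nothing but 7 survives at r5c4, so r5c4=7.
Step 15. [r5c1∈{1,5,9}] r5c1 is the only open cell in col 1 admitting 5 ⇒ r5c1=5.
Step 16. [r2c1∈{1,3,4}] 1 has one home in col 1: r2c1 ⇒ r2c1=1.
Step 17. [r7c6∈{1,6}] row 7 places 6 nowhere but r7c6 ⇒ r7c6=6.
Step 18. [r2c6∈{3,7,8}] in row 2, 3 fits only at r2c6. So r2c6=3.
Step 19. [r3c6∈{7}] r3c6 has the single candidate 7, so r3c6=7.
Step 20. [r5c9∈{1,3}] 1 has one home in row 5: r5c9, so r5c9=1.
Step 21. [r9c1∈{4}] only 4 remains possible at r9c1. So r9c1=4.
Step 22. [r5c6∈{8}] r5c6 is down to just 8 ⇒ r5c6=8.
Step 23. [r1c6∈{1}] only 1 remains possible at r1c6 ⇒ r1c6=1.
Step 24. [r5c8∈{9}] r5c8's peers cover all but 9. So r5c8=9.
Step 25. [r1c7∈{2}] r1c7 is down to just 2 ⇒ r1c7=2.
Step 26. [r2c5∈{8}] r2c5 is down to just 8 ⇒ r2c5=8.
Step 27. [r4c7∈{5}] r4c7 is down to just 5 ⇒ r4c7=5.
Step 28. [r5c5∈{6}] nothing but 6 survives at r5c5, so r5c5=6.
Step 29. [r7c4∈{1}] r7c4's peers cover all but 1 ⇒ r7c4=1.
Step 30. [r4c3∈{1}] r4c3 is down to just 1. So r4c3=1.
Step 31. [r8c6∈{4}] r8c6's peers cover all but 4. So r8c6=4.
Step 32. [r1c3∈{5}] r1c3 has the single candidate 5. So r1c3=5.
Step 33. [r2c3∈{4}] only 4 remains possible at r2c3, so r2c3=4.
Step 34. [r1c2∈{7}] nothing but 7 survives at r1c2, so r1c2=7.
Step 35. [r9c9∈{3}] r9c9's peers cover all but 3 ⇒ r9c9=3.
Step 36. [r6c1∈{9}] nothing but 9 survives at r6c1. So r6c1=9.
Step 37. [r8c4∈{5}] only 5 remains possible at r8c4 ⇒ r8c4=5.
Step 38. [r3c1∈{3}] r3c1 has the single candidate 3 ⇒ r3c1=3.
Step 39. [r5c7∈{3}] only 3 remains possible at r5c7. So r5c7=3.
Step 40. [r6c9∈{7}] r6c9 is down to just 7. So r6c9=7.
Step 41. [r3c9∈{6}] only 6 remains possible at r3c9, so r3c9=6.
Step 42. [r1c4∈{9}] r1c4 has the single candidate 9, so r1c4=9.
Step 43. [r8c1∈{8}] r8c1's peers cover all but 8. So r8c1=8.
Step 44. [r8c8∈{6}] only 6 remains possible at r8c8. So r8c8=6.
Step 45. [r7c1∈{2}] r7c1 is down to just 2, so r7c1=2.
Step 46. [r2c8∈{7}] r2c8 has the single candidate 7 ⇒ r2c8=7.
Step 47. [r4c9∈{4}] r4c9's peers cover all but 4. So r4c9=4.

Answer: 6 7 5 9 4 1 2 3 8 / 1 2 4 6 8 3 9 7 5 / 3 8 9 2 5 7 4 1 6 / 7 6 1 3 2 9 5 8 4 / 5 4 2 7 6 8 3 9 1 / 9 3 8 4 1 5 6 2 7 / 2 5 3 1 7 6 8 4 9 / 8 9 7 5 3 4 1 6 2 / 4 1 6 8 9 2 7 5 3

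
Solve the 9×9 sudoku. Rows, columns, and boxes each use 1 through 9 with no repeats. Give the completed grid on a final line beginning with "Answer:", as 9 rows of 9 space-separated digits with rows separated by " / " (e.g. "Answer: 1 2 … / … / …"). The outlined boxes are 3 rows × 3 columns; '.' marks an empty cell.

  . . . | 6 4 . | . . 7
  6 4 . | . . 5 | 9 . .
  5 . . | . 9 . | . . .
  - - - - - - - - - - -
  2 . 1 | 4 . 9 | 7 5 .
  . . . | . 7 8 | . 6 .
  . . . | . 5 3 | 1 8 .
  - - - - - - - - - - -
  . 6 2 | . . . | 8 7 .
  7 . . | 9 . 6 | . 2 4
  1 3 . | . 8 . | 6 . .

Step 1. [r7c9∈{1,3,5,9}] box 9 places 1 nowhere but r7c9, so r7c9=1.
Step 2. [r1c1∈{3,8,9}] in col 1, 8 fits only at r1c1, so r1c1=8.
Step 3. [r2c5∈{1,2,3}] 2 has one home in col 5: r2c5 ⇒ r2c5=2.
Step 4. [r5c7∈{2,3,4}] box 6 places 4 nowhere but r5c7 ⇒ r5c7=4.
Step 5. [r1c6∈{1}] r1c6's peers cover all but 1. So r1c6=1.
Step 6. [r1c8∈{3}] only 3 remains possible at r1c8 ⇒ r1c8=3.
Step 7. [r3c6∈{7}] r3c6's peers cover all but 7 ⇒ r3c6=7.
Step 8. [r7c1∈{4,9}] row 7 places 9 nowhere but r7c1, so r7c1=9.
Step 9. [r9c9∈{5,9}] 5 has one home in col 9: r9c9. So r9c9=5.
Step 10. [r6c4∈{2}] r6c4's peers cover all but 2. So r6c4=2.
Step 11. [r5c9∈{2,3,9}] across row 5, 2 lands solely at r5c9, so r5c9=2.
Step 12. [r1c3∈{9}] r1c3 is down to just 9. So r1c3=9.
Step 13. [r3c3∈{3}] r3c3 has the single candidate 3. So r3c3=3.
Step 14. [r5c2∈{5,9}] r5c2 is the only open cell in row 5 admitting 9, so r5c2=9.
Step 15. [r2c4∈{3,8}] in row 2, 3 fits only at r2c4 ⇒ r2c4=3.
Step 16. [r9c3∈{4}] r9c3's peers cover all but 4, so r9c3=4.
Step 17. [r1c2∈{2}] nothing but 2 survives at r1c2, so r1c2=2.
Step 18. [r8c2∈{5,8}] col 2 places 5 nowhere but r8c2, so r8c2=5.
Step 19. [r3c4∈{8}] only 8 remains possible at r3c4. So r3c4=8.
Step 20. [r3c8∈{1,4}] 4 has one home in row 3: r3c8 ⇒ r3c8=4.
Step 21. [r2c3∈{7}] r2c3 is down to just 7, so r2c3=7.
Step 22. [r7c5∈{3}] nothing but 3 survives at r7c5, so r7c5=3.
Step 23. [r7c4∈{5}] r7c4's peers cover all but 5. So r7c4=5.
Step 24. [r2c9∈{8}] r2c9's peers cover all but 8. So r2c9=8.
Step 25. [r2c8∈{1}] nothing but 1 survives at r2c8 ⇒ r2c8=1.
Step 26. [r8c7∈{3}] nothing but 3 survives at r8c7. So r8c7=3.
Step 27. [r8c5∈{1}] nothing but 1 survives at r8c5 ⇒ r8c5=1.
Step 28. [r6c3∈{6}] r6c3's peers cover all but 6 ⇒ r6c3=6.
Step 29. [r3c9∈{6}] r3c9 has the single candidate 6 ⇒ r3c9=6.
Step 30. [r6c9∈{9}] only 9 remains possible at r6c9 ⇒ r6c9=9.
Step 31. [r4c2∈{8}] r4c2 has the single candidate 8, so r4c2=8.
Step 32. [r7c6∈{4}] r7c6's peers cover all but 4, so r7c6=4.
Step 33. [r5c3∈{5}] r5c3 is down to just 5 ⇒ r5c3=5.
Step 34. [r4c5∈{6}] only 6 remains possible at r4c5. So r4c5=6.
Step 35. [r4c9∈{3}] nothing but 3 survives at r4c9, so r4c9=3.
Step 36. [r1c7∈{5}] only 5 remains possible at r1c7. So r1c7=5.
Step 37. [r5c4∈{1}] only 1 remains possible at r5c4. So r5c4=1.
Step 38. [r9c6∈{2}] nothing but 2 survives at r9c6. So r9c6=2.
Step 39. [r6c2∈{7}] r6c2 has the single candidate 7. So r6c2=7.
Step 40. [r3c7∈{2}] only 2 remains possible at r3c7. So r3c7=2.
Step 41. [r9c8∈{9}] r9c8's peers cover all but 9. So r9c8=9.
Step 42. [r5c1∈{3}] nothing but 3 survives at r5c1 ⇒ r5c1=3.
Step 43. [r6c1∈{4}] r6c1 has the single candidate 4 ⇒ r6c1=4.
Step 44. [r9c4∈{7}] nothing but 7 survives at r9c4, so r9c4=7.
Step 45. [r3c2∈{1}] r3c2 is down to just 1. So r3c2=1.
Step 46. [r8c3∈{8}] only 8 remains possible at r8c3. So r8c3=8.

Answer: 8 2 9 6 4 1 5 3 7 / 6 4 7 3 2 5 9 1 8 / 5 1 3 8 9 7 2 4 6 / 2 8 1 4 6 9 7 5 3 / 3 9 5 1 7 8 4 6 2 / 4 7 6 2 5 3 1 8 9 / 9 6 2 5 3 4 8 7 1 / 7 5 8 9 1 6 3 2 4 / 1 3 4 7 8 2 6 9 5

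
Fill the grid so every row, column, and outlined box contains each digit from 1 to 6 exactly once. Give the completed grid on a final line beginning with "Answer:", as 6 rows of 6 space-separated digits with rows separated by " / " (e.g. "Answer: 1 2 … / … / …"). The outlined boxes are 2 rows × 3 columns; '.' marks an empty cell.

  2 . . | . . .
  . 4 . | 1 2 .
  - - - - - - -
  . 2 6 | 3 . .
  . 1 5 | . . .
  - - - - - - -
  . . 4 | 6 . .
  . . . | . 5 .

Step 1. [r5c6∈{1,2,3}] row 5 places 2 nowhere but r5c6, so r5c6=2.
Step 2. [r2c3∈{3}] nothing but 3 survives at r2c3, so r2c3=3.
Step 3. [r1c4∈{4,5}] r1c4 is the only open cell in col 4 admitting 5 ⇒ r1c4=5.
Step 4. [r2c6∈{6}] only 6 remains possible at r2c6 ⇒ r2c6=6.
Step 5. [r4c6∈{4}] r4c6 has the single candidate 4 ⇒ r4c6=4.
Step 6. [r6c1∈{1,3,6}] col 1 places 6 nowhere but r6c1, so r6c1=6.
Step 7. [r5c1∈{1,3,5}] col 1 places 1 nowhere but r5c1. So r5c1=1.
Step 8. [r5c5∈{3}] only 3 remains possible at r5c5, so r5c5=3.
Step 9. [r6c6∈{1}] r6c6's peers cover all but 1, so r6c6=1.
Step 10. [r6c2∈{3}] only 3 remains possible at r6c2. So r6c2=3.
Step 11. [r3c6∈{5}] r3c6's peers cover all but 5, so r3c6=5.
Step 12. [r4c4∈{2}] only 2 remains possible at r4c4, so r4c4=2.
Step 13. [r2c1∈{5}] r2c1 is down to just 5. So r2c1=5.
Step 14. [r3c1∈{4}] r3c1 has the single candidate 4. So r3c1=4.
Step 15. [r6c4∈{4}] only 4 remains possible at r6c4, so r6c4=4.
Step 16. [r1c3∈{1}] nothing but 1 survives at r1c3, so r1c3=1.
Step 17. [r6c3∈{2}] r6c3's peers cover all but 2, so r6c3=2.
Step 18. [r5c2∈{5}] nothing but 5 survives at r5c2 ⇒ r5c2=5.
Step 19. [r4c5∈{6}] nothing but 6 survives at r4c5, so r4c5=6.
Step 20. [r1c2∈{6}] r1c2 is down to just 6. So r1c2=6.
Step 21. [r1c5∈{4}] r1c5's peers cover all but 4. So r1c5=4.
Step 22. [r1c6∈{3}] r1c6 is down to just 3, so r1c6=3.
Step 23. [r4c1∈{3}] nothing but 3 survives at r4c1 ⇒ r4c1=3.
Step 24. [r3c5∈{1}] only 1 remains possible at r3c5 ⇒ r3c5=1.

Answer: 2 6 1 5 4 3 / 5 4 3 1 2 6 / 4 2 6 3 1 5 / 3 1 5 2 6 4 / 1 5 4 6 3 2 / 6 3 2 4 5 1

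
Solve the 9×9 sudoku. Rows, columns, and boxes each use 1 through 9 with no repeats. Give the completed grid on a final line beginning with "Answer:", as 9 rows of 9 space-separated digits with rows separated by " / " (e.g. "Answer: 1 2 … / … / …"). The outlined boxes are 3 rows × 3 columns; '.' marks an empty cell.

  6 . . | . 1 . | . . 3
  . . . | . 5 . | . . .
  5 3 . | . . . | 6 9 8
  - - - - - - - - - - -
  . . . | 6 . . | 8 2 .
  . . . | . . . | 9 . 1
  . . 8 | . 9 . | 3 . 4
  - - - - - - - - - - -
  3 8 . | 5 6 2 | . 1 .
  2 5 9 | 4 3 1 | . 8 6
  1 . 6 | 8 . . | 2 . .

Step 1. [r6c1∈{7}] only 7 remains possible at r6c1, so r6c1=7.
Step 2. [r5c1∈{4}] nothing but 4 survives at r5c1. So r5c1=4.
Step 3. [r9c5∈{7}] r9c5's peers cover all but 7. So r9c5=7.
Step 4. [r7c3∈{4,7}] across box 7, 7 lands solely at r7c3, so r7c3=7.
Step 5. [r3c3∈{1,2,4}] r3c3 is the only open cell in row 3 admitting 1, so r3c3=1.
Step 6. [r2c6∈{3,4,6,7,8,9}] r2c6 is the only open cell in row 2 admitting 6 ⇒ r2c6=6.
Step 7. [r2c9∈{2,7}] r2c9 is the only open cell in col 9 admitting 2, so r2c9=2.
Step 8. [r2c3∈{4}] only 4 remains possible at r2c3. So r2c3=4.
Step 9. [r2c8∈{7}] r2c8 has the single candidate 7 ⇒ r2c8=7.
Step 10. [r1c2∈{2,7,9}] 7 has one home in col 2: r1c2, so r1c2=7.
Step 11. [r6c6∈{5}] only 5 remains possible at r6c6, so r6c6=5.
Step 12. [r2c2∈{9}] r2c2's peers cover all but 9 ⇒ r2c2=9.
Step 13. [r1c6∈{4,8,9}] r1c6 is the only open cell in row 1 admitting 8 ⇒ r1c6=8.
Step 14. [r1c7∈{4,5}] col 7 places 5 nowhere but r1c7. So r1c7=5.
Step 15. [r9c8∈{3,4,5}] across row 9, 3 lands solely at r9c8 ⇒ r9c8=3.
Step 16. [r5c8∈{5,6}] in col 8, 5 fits only at r5c8, so r5c8=5.
Step 17. [r4c5∈{4}] r4c5 is down to just 4 ⇒ r4c5=4.
Step 18. [r3c5∈{2}] r3c5 has the single candidate 2. So r3c5=2.
Step 19. [r6c4∈{1,2}] r6c4 is the only open cell in col 4 admitting 1, so r6c4=1.
Step 20. [r5c4∈{2,3,7}] 2 has one home in col 4: r5c4 ⇒ r5c4=2.
Step 21. [r5c6∈{3,7}] 7 has one home in row 5: r5c6, so r5c6=7.
Step 22. [r7c9∈{9}] r7c9 is down to just 9, so r7c9=9.
Step 23. [r4c3∈{3,5}] r4c3 is the only open cell in row 4 admitting 5, so r4c3=5.
Step 24. [r5c2∈{6}] r5c2 is down to just 6. So r5c2=6.
Step 25. [r4c9∈{7}] r4c9's peers cover all but 7 ⇒ r4c9=7.
Step 26. [r4c6∈{3}] r4c6's peers cover all but 3, so r4c6=3.
Step 27. [r3c4∈{7}] only 7 remains possible at r3c4 ⇒ r3c4=7.
Step 28. [r5c3∈{3}] r5c3 is down to just 3. So r5c3=3.
Step 29. [r2c1∈{8}] r2c1 is down to just 8 ⇒ r2c1=8.
Step 30. [r2c7∈{1}] r2c7 is down to just 1 ⇒ r2c7=1.
Step 31. [r9c9∈{5}] r9c9 is down to just 5, so r9c9=5.
Step 32. [r3c6∈{4}] r3c6 has the single candidate 4. So r3c6=4.
Step 33. [r8c7∈{7}] r8c7 is down to just 7 ⇒ r8c7=7.
Step 34. [r4c1∈{9}] only 9 remains possible at r4c1 ⇒ r4c1=9.
Step 35. [r6c8∈{6}] only 6 remains possible at r6c8 ⇒ r6c8=6.
Step 36. [r1c8∈{4}] r1c8 has the single candidate 4. So r1c8=4.
Step 37. [r1c3∈{2}] only 2 remains possible at r1c3, so r1c3=2.
Step 38. [r6c2∈{2}] r6c2 has the single candidate 2. So r6c2=2.
Step 39. [r1c4∈{9}] only 9 remains possible at r1c4. So r1c4=9.
Step 40. [r5c5∈{8}] r5c5 has the single candidate 8, so r5c5=8.
Step 41. [r4c2∈{1}] r4c2 is down to just 1, so r4c2=1.
Step 42. [r9c6∈{9}] r9c6 is down to just 9, so r9c6=9.
Step 43. [r2c4∈{3}] r2c4 has the single candidate 3. So r2c4=3.
Step 44. [r7c7∈{4}] r7c7's peers cover all but 4. So r7c7=4.
Step 45. [r9c2∈{4}] r9c2 has the single candidate 4. So r9c2=4.

Answer: 6 7 2 9 1 8 5 4 3 / 8 9 4 3 5 6 1 7 2 / 5 3 1 7 2 4 6 9 8 / 9 1 5 6 4 3 8 2 7 / 4 6 3 2 8 7 9 5 1 / 7 2 8 1 9 5 3 6 4 / 3 8 7 5 6 2 4 1 9 / 2 5 9 4 3 1 7 8 6 / 1 4 6 8 7 9 2 3 5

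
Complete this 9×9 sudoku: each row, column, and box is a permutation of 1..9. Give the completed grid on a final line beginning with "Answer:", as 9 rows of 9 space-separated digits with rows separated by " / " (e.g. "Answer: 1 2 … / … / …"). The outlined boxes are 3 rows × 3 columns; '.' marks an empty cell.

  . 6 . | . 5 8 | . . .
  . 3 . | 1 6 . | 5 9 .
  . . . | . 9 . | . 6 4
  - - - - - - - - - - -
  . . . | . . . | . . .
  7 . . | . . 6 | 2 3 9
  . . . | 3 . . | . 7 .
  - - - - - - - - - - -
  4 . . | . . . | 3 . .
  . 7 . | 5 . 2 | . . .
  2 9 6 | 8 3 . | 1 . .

Step 1. [r5c4∈{4}] r5c4 is down to just 4, so r5c4=4.
Step 2. [r2c1∈{8}] r2c1 is down to just 8 ⇒ r2c1=8.
Step 3. [r1c3∈{1,2,4,7,9}] row 1 places 4 nowhere but r1c3 ⇒ r1c3=4.
Step 4. [r1c7∈{7}] r1c7's peers cover all but 7, so r1c7=7.
Step 5. [r2c9∈{2}] nothing but 2 survives at r2c9 ⇒ r2c9=2.
Step 6. [r8c5∈{1,4}] col 5 places 4 nowhere but r8c5. So r8c5=4.
Step 7. [r9c6∈{7}] r9c6 has the single candidate 7 ⇒ r9c6=7.
Step 8. [r8c8∈{8}] r8c8 is down to just 8. So r8c8=8.
Step 9. [r7c5∈{1}] nothing but 1 survives at r7c5, so r7c5=1.
Step 10. [r9c9∈{5}] r9c9's peers cover all but 5. So r9c9=5.
Step 11. [r4c8∈{1,4,5}] in col 8, 5 fits only at r4c8 ⇒ r4c8=5.
Step 12. [r6c6∈{1,5,9}] in col 6, 5 fits only at r6c6. So r6c6=5.
Step 13. [r4c6∈{1,9}] r4c6 is the only open cell in col 6 admitting 1 ⇒ r4c6=1.
Step 14. [r6c9∈{1,6,8}] 1 has one home in box 6: r6c9 ⇒ r6c9=1.
Step 15. [r4c9∈{6,8}] in col 9, 8 fits only at r4c9 ⇒ r4c9=8.
Step 16. [r4c4∈{2,7,9}] in box 5, 9 fits only at r4c4 ⇒ r4c4=9.
Step 17. [r5c5∈{8}] r5c5's peers cover all but 8, so r5c5=8.
Step 18. [r6c3∈{2,8,9}] 9 has one home in col 3: r6c3 ⇒ r6c3=9.
Step 19. [r6c2∈{2,4,8}] across row 6, 8 lands solely at r6c2. So r6c2=8.
Step 20. [r7c2∈{5}] r7c2 is down to just 5 ⇒ r7c2=5.
Step 21. [r3c4∈{2,7}] r3c4 is the only open cell in col 4 admitting 7 ⇒ r3c4=7.
Step 22. [r3c1∈{1,5}] in col 1, 5 fits only at r3c1. So r3c1=5.
Step 23. [r6c7∈{4,6}] across row 6, 4 lands solely at r6c7 ⇒ r6c7=4.
Step 24. [r5c2∈{1}] r5c2 is down to just 1 ⇒ r5c2=1.
Step 25. [r3c3∈{1,2}] 1 has one home in row 3: r3c3 ⇒ r3c3=1.
Step 26. [r4c3∈{2,3}] 2 has one home in col 3: r4c3. So r4c3=2.
Step 27. [r8c9∈{6}] only 6 remains possible at r8c9, so r8c9=6.
Step 28. [r4c1∈{3,6}] r4c1 is the only open cell in row 4 admitting 3, so r4c1=3.
Step 29. [r2c3∈{7}] nothing but 7 survives at r2c3 ⇒ r2c3=7.
Step 30. [r1c1∈{9}] r1c1 has the single candidate 9. So r1c1=9.
Step 31. [r8c3∈{3}] r8c3 is down to just 3, so r8c3=3.
Step 32. [r6c5∈{2}] r6c5 is down to just 2 ⇒ r6c5=2.
Step 33. [r5c3∈{5}] nothing but 5 survives at r5c3 ⇒ r5c3=5.
Step 34. [r7c4∈{6}] only 6 remains possible at r7c4, so r7c4=6.
Step 35. [r6c1∈{6}] nothing but 6 survives at r6c1 ⇒ r6c1=6.
Step 36. [r4c7∈{6}] only 6 remains possible at r4c7. So r4c7=6.
Step 37. [r4c5∈{7}] nothing but 7 survives at r4c5, so r4c5=7.
Step 38. [r8c1∈{1}] r8c1 has the single candidate 1 ⇒ r8c1=1.
Step 39. [r3c6∈{3}] only 3 remains possible at r3c6. So r3c6=3.
Step 40. [r1c4∈{2}] nothing but 2 survives at r1c4, so r1c4=2.
Step 41. [r7c8∈{2}] r7c8 has the single candidate 2 ⇒ r7c8=2.
Step 42. [r7c9∈{7}] nothing but 7 survives at r7c9 ⇒ r7c9=7.
Step 43. [r4c2∈{4}] only 4 remains possible at r4c2 ⇒ r4c2=4.
Step 44. [r3c7∈{8}] nothing but 8 survives at r3c7. So r3c7=8.
Step 45. [r1c8∈{1}] r1c8 has the single candidate 1. So r1c8=1.
Step 46. [r9c8∈{4}] nothing but 4 survives at r9c8, so r9c8=4.
Step 47. [r2c6∈{4}] nothing but 4 survives at r2c6 ⇒ r2c6=4.
Step 48. [r8c7∈{9}] r8c7 is down to just 9. So r8c7=9.
Step 49. [r7c6∈{9}] r7c6's peers cover all but 9. So r7c6=9.
Step 50. [r7c3∈{8}] nothing but 8 survives at r7c3 ⇒ r7c3=8.
Step 51. [r1c9∈{3}] r1c9 has the single candidate 3 ⇒ r1c9=3.
Step 52. [r3c2∈{2}] nothing but 2 survives at r3c2 ⇒ r3c2=2.

Answer: 9 6 4 2 5 8 7 1 3 / 8 3 7 1 6 4 5 9 2 / 5 2 1 7 9 3 8 6 4 / 3 4 2 9 7 1 6 5 8 / 7 1 5 4 8 6 2 3 9 / 6 8 9 3 2 5 4 7 1 / 4 5 8 6 1 9 3 2 7 / 1 7 3 5 4 2 9 8 6 / 2 9 6 8 3 7 1 4 5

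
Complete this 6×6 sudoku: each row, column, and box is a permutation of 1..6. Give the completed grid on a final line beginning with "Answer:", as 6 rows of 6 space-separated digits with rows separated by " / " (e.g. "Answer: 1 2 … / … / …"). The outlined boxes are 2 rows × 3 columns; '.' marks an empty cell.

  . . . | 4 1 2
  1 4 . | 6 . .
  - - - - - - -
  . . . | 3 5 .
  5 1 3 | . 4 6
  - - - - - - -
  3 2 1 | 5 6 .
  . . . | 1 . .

Step 1. [r3c2∈{6}] r3c2's peers cover all but 6, so r3c2=6.
Step 2. [r2c6∈{3,5}] col 6 places 5 nowhere but r2c6, so r2c6=5.
Step 3. [r3c1∈{2,4}] r3c1 is the only open cell in col 1 admitting 2 ⇒ r3c1=2.
Step 4. [r6c1∈{4,6}] in col 1, 4 fits only at r6c1, so r6c1=4.
Step 5. [r6c3∈{5,6}] r6c3 is the only open cell in row 6 admitting 6, so r6c3=6.
Step 6. [r2c5∈{3}] r2c5 is down to just 3 ⇒ r2c5=3.
Step 7. [r6c2∈{5}] r6c2 has the single candidate 5 ⇒ r6c2=5.
Step 8. [r1c2∈{3}] r1c2 is down to just 3 ⇒ r1c2=3.
Step 9. [r2c3∈{2}] r2c3 is down to just 2, so r2c3=2.
Step 10. [r1c1∈{6}] r1c1's peers cover all but 6. So r1c1=6.
Step 11. [r3c3∈{4}] r3c3 has the single candidate 4 ⇒ r3c3=4.
Step 12. [r6c6∈{3}] r6c6 is down to just 3, so r6c6=3.
Step 13. [r5c6∈{4}] r5c6 has the single candidate 4. So r5c6=4.
Step 14. [r4c4∈{2}] only 2 remains possible at r4c4 ⇒ r4c4=2.
Step 15. [r1c3∈{5}] only 5 remains possible at r1c3, so r1c3=5.
Step 16. [r6c5∈{2}] nothing but 2 survives at r6c5 ⇒ r6c5=2.
Step 17. [r3c6∈{1}] r3c6 has the single candidate 1 ⇒ r3c6=1.

Answer: 6 3 5 4 1 2 / 1 4 2 6 3 5 / 2 6 4 3 5 1 / 5 1 3 2 4 6 / 3 2 1 5 6 4 / 4 5 6 1 2 3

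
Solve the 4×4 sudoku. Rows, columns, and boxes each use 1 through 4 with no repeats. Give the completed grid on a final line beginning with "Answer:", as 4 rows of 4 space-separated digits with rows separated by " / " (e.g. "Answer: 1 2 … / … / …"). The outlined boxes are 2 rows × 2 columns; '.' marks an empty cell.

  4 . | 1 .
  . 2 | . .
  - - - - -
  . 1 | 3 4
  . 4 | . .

Step 1. [r1c2∈{3}] nothing but 3 survives at r1c2. So r1c2=3.
Step 2. [r4c3∈{2}] only 2 remains possible at r4c3 ⇒ r4c3=2.
Step 3. [r4c1∈{3}] nothing but 3 survives at r4c1. So r4c1=3.
Step 4. [r4c4∈{1}] r4c4 is down to just 1, so r4c4=1.
Step 5. [r3c1∈{2}] nothing but 2 survives at r3c1 ⇒ r3c1=2.
Step 6. [r1c4∈{2}] r1c4 has the single candidate 2. So r1c4=2.
Step 7. [r2c4∈{3}] r2c4 is down to just 3. So r2c4=3.
Step 8. [r2c3∈{4}] only 4 remains possible at r2c3. So r2c3=4.
Step 9. [r2c1∈{1}] only 1 remains possible at r2c1, so r2c1=1.

Answer: 4 3 1 2 / 1 2 4 3 / 2 1 3 4 / 3 4 2 1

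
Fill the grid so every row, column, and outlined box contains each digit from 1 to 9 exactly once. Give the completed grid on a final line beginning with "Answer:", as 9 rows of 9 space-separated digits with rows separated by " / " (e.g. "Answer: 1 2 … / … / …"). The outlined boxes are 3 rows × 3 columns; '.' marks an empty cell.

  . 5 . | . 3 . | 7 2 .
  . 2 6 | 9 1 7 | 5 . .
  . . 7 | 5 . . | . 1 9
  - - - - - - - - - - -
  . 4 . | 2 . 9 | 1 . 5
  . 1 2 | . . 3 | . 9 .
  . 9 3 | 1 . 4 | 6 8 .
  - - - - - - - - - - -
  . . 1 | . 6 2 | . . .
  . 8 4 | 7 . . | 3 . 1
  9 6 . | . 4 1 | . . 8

Step 1. [r2c1∈{3,4,8}] in row 2, 8 fits only at r2c1 ⇒ r2c1=8.
Step 2. [r1c4∈{4,6,8}] 4 has one home in col 4: r1c4, so r1c4=4.
Step 3. [r9c8∈{5,7}] r9c8 is the only open cell in row 9 admitting 7 ⇒ r9c8=7.
Step 4. [r7c9∈{4}] only 4 remains possible at r7c9, so r7c9=4.
Step 5. [r5c9∈{7}] r5c9 has the single candidate 7. So r5c9=7.
Step 6. [r3c7∈{4,8}] col 7 places 8 nowhere but r3c7, so r3c7=8.
Step 7. [r8c6∈{5}] nothing but 5 survives at r8c6. So r8c6=5.
Step 8. [r5c4∈{6,8}] r5c4 is the only open cell in col 4 admitting 6, so r5c4=6.
Step 9. [r5c1∈{5}] r5c1 is down to just 5 ⇒ r5c1=5.
Step 10. [r6c1∈{7}] nothing but 7 survives at r6c1 ⇒ r6c1=7.
Step 11. [r7c1∈{3}] only 3 remains possible at r7c1, so r7c1=3.
Step 12. [r2c8∈{3,4}] across row 2, 4 lands solely at r2c8, so r2c8=4.
Step 13. [r4c5∈{7,8}] row 4 places 7 nowhere but r4c5, so r4c5=7.
Step 14. [r3c6∈{6}] r3c6 is down to just 6. So r3c6=6.
Step 15. [r7c8∈{5}] only 5 remains possible at r7c8, so r7c8=5.
Step 16. [r8c1∈{2}] nothing but 2 survives at r8c1. So r8c1=2.
Step 17. [r1c9∈{6}] nothing but 6 survives at r1c9. So r1c9=6.
Step 18. [r4c1∈{6}] r4c1 has the single candidate 6, so r4c1=6.
Step 19. [r4c8∈{3}] r4c8 is down to just 3 ⇒ r4c8=3.
Step 20. [r7c4∈{8}] nothing but 8 survives at r7c4, so r7c4=8.
Step 21. [r9c4∈{3}] nothing but 3 survives at r9c4, so r9c4=3.
Step 22. [r3c5∈{2}] nothing but 2 survives at r3c5. So r3c5=2.
Step 23. [r5c5∈{8}] only 8 remains possible at r5c5 ⇒ r5c5=8.
Step 24. [r6c5∈{5}] r6c5 has the single candidate 5. So r6c5=5.
Step 25. [r6c9∈{2}] nothing but 2 survives at r6c9, so r6c9=2.
Step 26. [r9c7∈{2}] nothing but 2 survives at r9c7 ⇒ r9c7=2.
Step 27. [r7c2∈{7}] nothing but 7 survives at r7c2 ⇒ r7c2=7.
Step 28. [r7c7∈{9}] r7c7's peers cover all but 9. So r7c7=9.
Step 29. [r5c7∈{4}] only 4 remains possible at r5c7 ⇒ r5c7=4.
Step 30. [r9c3∈{5}] r9c3's peers cover all but 5. So r9c3=5.
Step 31. [r8c8∈{6}] r8c8 has the single candidate 6 ⇒ r8c8=6.
Step 32. [r2c9∈{3}] r2c9 is down to just 3. So r2c9=3.
Step 33. [r8c5∈{9}] r8c5 is down to just 9. So r8c5=9.
Step 34. [r1c6∈{8}] r1c6's peers cover all but 8 ⇒ r1c6=8.
Step 35. [r1c1∈{1}] r1c1 has the single candidate 1 ⇒ r1c1=1.
Step 36. [r3c1∈{4}] r3c1 has the single candidate 4 ⇒ r3c1=4.
Step 37. [r1c3∈{9}] only 9 remains possible at r1c3 ⇒ r1c3=9.
Step 38. [r3c2∈{3}] r3c2 is down to just 3 ⇒ r3c2=3.
Step 39. [r4c3∈{8}] r4c3's peers cover all but 8, so r4c3=8.

Answer: 1 5 9 4 3 8 7 2 6 / 8 2 6 9 1 7 5 4 3 / 4 3 7 5 2 6 8 1 9 / 6 4 8 2 7 9 1 3 5 / 5 1 2 6 8 3 4 9 7 / 7 9 3 1 5 4 6 8 2 / 3 7 1 8 6 2 9 5 4 / 2 8 4 7 9 5 3 6 1 / 9 6 5 3 4 1 2 7 8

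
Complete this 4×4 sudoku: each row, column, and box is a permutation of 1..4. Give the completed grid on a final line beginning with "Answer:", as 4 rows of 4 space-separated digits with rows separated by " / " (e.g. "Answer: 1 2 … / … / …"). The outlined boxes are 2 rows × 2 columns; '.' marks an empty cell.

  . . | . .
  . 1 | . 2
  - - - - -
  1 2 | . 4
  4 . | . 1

Step 1. [r1c4∈{3}] nothing but 3 survives at r1c4. So r1c4=3.
Step 2. [r1c2∈{4}] only 4 remains possible at r1c2. So r1c2=4.
Step 3. [r4c3∈{2,3}] in row 4, 2 fits only at r4c3. So r4c3=2.
Step 4. [r4c2∈{3}] r4c2 has the single candidate 3. So r4c2=3.
Step 5. [r1c1∈{2}] r1c1's peers cover all but 2 ⇒ r1c1=2.
Step 6. [r2c1∈{3}] r2c1 has the single candidate 3. So r2c1=3.
Step 7. [r2c3∈{4}] nothing but 4 survives at r2c3, so r2c3=4.
Step 8. [r1c3∈{1}] r1c3's peers cover all but 1 ⇒ r1c3=1.
Step 9. [r3c3∈{3}] r3c3's peers cover all but 3, so r3c3=3.

Answer: 2 4 1 3 / 3 1 4 2 / 1 2 3 4 / 4 3 2 1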